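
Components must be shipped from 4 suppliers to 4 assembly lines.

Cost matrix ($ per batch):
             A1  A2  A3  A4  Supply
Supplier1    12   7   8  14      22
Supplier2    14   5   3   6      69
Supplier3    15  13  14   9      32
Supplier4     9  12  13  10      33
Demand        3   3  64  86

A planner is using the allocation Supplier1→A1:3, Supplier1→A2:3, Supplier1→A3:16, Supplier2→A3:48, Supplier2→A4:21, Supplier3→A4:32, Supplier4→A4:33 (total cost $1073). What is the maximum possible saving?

6

Current plan cost = 3·12 + 3·7 + 16·8 + 48·3 + 21·6 + 32·9 + 33·10 = $1073.
Optimal plan:
  Supplier1–A2: 3 batches
  Supplier1–A3: 19 batches
  Supplier2–A3: 45 batches
  Supplier2–A4: 24 batches
  Supplier3–A4: 32 batches
  Supplier4–A1: 3 batches
  Supplier4–A4: 30 batches
Optimal cost = $1067.
Saving = 1073 − 1067 = $6.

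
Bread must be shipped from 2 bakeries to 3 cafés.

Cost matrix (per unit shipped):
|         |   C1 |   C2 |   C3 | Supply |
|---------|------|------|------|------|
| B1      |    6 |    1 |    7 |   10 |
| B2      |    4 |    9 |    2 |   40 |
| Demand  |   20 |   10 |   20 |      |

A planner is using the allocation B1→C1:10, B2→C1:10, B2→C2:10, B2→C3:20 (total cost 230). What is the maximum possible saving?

100

Current plan cost = 10·6 + 10·4 + 10·9 + 20·2 = 230.
Optimal plan:
  B1->C2: 10 × 1 = 10
  B2->C1: 20 × 4 = 80
  B2->C3: 20 × 2 = 40
Optimal cost = 130.
Saving = 230 − 130 = 100.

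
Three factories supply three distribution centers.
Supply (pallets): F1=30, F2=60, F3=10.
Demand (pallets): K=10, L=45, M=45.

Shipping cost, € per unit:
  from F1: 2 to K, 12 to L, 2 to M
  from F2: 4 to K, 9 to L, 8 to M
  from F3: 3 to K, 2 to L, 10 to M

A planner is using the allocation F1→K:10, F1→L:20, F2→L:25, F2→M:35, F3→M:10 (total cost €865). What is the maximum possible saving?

310

Current plan cost = 10·2 + 20·12 + 25·9 + 35·8 + 10·10 = €865.
Optimal plan:
  F1->M: 30 pallets
  F2->K: 10 pallets
  F2->L: 35 pallets
  F2->M: 15 pallets
  F3->L: 10 pallets
Optimal cost = €555.
Saving = 865 − 555 = €310.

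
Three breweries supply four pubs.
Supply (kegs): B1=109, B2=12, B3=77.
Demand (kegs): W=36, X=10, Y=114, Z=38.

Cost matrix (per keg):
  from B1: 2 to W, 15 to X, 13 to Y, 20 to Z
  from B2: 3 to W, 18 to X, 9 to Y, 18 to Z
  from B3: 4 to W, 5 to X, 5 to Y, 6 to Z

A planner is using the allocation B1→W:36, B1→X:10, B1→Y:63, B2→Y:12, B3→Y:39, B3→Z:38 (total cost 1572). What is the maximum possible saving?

Current plan cost = 36·2 + 10·15 + 63·13 + 12·9 + 39·5 + 38·6 = 1572.
Optimal plan:
  B1 to W: 36 kegs
  B1 to Y: 73 kegs
  B2 to Y: 12 kegs
  B3 to X: 10 kegs
  B3 to Y: 29 kegs
  B3 to Z: 38 kegs
Optimal cost = 1552.
Saving = 1572 − 1552 = 20.

20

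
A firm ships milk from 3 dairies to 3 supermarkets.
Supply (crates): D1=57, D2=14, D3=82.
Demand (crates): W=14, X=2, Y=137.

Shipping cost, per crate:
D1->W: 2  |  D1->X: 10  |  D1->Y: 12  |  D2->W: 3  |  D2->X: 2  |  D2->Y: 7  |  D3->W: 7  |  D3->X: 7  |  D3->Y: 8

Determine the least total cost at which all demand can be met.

1288

A cheapest plan:
  D1 to W: 14 crates
  D1 to Y: 43 crates
  D2 to X: 2 crates
  D2 to Y: 12 crates
  D3 to Y: 82 crates
Total cost = 1288.
(Supply check: D1 ships 57; D2 ships 14; D3 ships 82.)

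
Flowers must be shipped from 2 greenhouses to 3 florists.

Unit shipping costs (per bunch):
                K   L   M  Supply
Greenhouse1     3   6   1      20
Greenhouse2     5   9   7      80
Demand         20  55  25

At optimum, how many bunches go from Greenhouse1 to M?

Optimal shipments:
  Greenhouse1–M: 20 × 1 = 20
  Greenhouse2–K: 20 × 5 = 100
  Greenhouse2–L: 55 × 9 = 495
  Greenhouse2–M: 5 × 7 = 35
Total cost = 650.
So Greenhouse1→M carries 20 bunches.

20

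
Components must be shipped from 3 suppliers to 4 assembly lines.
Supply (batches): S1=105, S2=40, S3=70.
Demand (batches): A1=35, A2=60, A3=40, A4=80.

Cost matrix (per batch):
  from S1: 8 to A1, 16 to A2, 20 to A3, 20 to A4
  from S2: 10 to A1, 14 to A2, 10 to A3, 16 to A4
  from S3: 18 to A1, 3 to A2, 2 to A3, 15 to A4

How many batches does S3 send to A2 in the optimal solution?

Solving gives:
  S1–A1: 35 batches
  S1–A4: 70 batches
  S2–A3: 30 batches
  S2–A4: 10 batches
  S3–A2: 60 batches
  S3–A3: 10 batches
Total cost = 2340.
So S3→A2 carries 60 batches.

60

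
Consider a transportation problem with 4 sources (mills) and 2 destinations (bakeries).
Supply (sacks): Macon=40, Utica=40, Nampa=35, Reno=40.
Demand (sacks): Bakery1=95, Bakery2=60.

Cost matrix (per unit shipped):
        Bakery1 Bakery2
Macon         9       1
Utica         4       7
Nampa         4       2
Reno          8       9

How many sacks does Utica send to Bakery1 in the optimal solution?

Optimal shipments:
  Macon->Bakery2: 40 sacks
  Utica->Bakery1: 40 sacks
  Nampa->Bakery1: 15 sacks
  Nampa->Bakery2: 20 sacks
  Reno->Bakery1: 40 sacks
Total cost = 620.
So Utica→Bakery1 carries 40 sacks.

40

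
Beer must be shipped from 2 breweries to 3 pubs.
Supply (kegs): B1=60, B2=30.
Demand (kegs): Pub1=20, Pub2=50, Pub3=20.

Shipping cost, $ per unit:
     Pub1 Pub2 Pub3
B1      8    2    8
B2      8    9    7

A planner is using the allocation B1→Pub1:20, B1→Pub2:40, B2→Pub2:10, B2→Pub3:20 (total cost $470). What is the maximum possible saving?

70

Current plan cost = 20·8 + 40·2 + 10·9 + 20·7 = $470.
Optimal plan:
  B1->Pub1: 10 × $8 = $80
  B1->Pub2: 50 × $2 = $100
  B2->Pub1: 10 × $8 = $80
  B2->Pub3: 20 × $7 = $140
Optimal cost = $400.
Saving = 470 − 400 = $70.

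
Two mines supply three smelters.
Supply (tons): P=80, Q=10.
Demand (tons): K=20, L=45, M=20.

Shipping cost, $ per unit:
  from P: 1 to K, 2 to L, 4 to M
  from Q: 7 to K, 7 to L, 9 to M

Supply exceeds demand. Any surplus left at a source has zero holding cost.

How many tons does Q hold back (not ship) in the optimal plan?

An optimal plan:
  P→K: 20 × $1 = $20
  P→L: 40 × $2 = $80
  P→M: 20 × $4 = $80
  Q→L: 5 × $7 = $35
Total cost = $215.
Q ships 5 of its 10, leaving 5.

5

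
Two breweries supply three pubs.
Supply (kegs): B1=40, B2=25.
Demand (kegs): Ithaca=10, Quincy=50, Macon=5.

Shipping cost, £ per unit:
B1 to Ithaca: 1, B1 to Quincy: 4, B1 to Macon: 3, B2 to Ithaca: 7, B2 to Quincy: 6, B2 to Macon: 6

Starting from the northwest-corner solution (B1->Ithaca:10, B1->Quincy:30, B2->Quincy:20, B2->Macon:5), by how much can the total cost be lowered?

5

Current plan cost = 10·1 + 30·4 + 20·6 + 5·6 = £280.
Optimal plan:
  B1–Ithaca: 10 × £1 = £10
  B1–Quincy: 25 × £4 = £100
  B1–Macon: 5 × £3 = £15
  B2–Quincy: 25 × £6 = £150
Optimal cost = £275.
Saving = 280 − 275 = £5.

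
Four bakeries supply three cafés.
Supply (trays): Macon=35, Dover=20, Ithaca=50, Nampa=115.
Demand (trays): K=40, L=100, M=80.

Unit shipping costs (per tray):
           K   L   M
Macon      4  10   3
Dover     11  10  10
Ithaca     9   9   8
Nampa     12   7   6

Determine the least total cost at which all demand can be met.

One minimum-cost allocation:
  Macon–M: 35 × 3 = 105
  Dover–L: 20 × 10 = 200
  Ithaca–K: 40 × 9 = 360
  Ithaca–L: 10 × 9 = 90
  Nampa–L: 70 × 7 = 490
  Nampa–M: 45 × 6 = 270
Total = 105 + 200 + 360 + 90 + 490 + 270 = 1515.
(Supply check: Macon ships 35; Dover ships 20; Ithaca ships 50; Nampa ships 115.)

1515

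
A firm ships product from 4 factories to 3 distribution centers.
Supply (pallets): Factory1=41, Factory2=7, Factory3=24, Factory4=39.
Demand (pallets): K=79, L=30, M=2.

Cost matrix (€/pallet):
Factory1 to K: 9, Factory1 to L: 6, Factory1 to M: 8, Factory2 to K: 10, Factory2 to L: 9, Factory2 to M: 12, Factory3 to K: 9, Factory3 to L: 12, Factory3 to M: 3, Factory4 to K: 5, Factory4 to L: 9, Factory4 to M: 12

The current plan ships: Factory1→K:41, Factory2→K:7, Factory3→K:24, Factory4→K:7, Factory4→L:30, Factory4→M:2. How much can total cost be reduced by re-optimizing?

Current plan cost = 41·9 + 7·10 + 24·9 + 7·5 + 30·9 + 2·12 = €984.
Optimal plan:
  Factory1 to K: 11 × €9 = €99
  Factory1 to L: 30 × €6 = €180
  Factory2 to K: 7 × €10 = €70
  Factory3 to K: 22 × €9 = €198
  Factory3 to M: 2 × €3 = €6
  Factory4 to K: 39 × €5 = €195
Optimal cost = €748.
Saving = 984 − 748 = €236.

236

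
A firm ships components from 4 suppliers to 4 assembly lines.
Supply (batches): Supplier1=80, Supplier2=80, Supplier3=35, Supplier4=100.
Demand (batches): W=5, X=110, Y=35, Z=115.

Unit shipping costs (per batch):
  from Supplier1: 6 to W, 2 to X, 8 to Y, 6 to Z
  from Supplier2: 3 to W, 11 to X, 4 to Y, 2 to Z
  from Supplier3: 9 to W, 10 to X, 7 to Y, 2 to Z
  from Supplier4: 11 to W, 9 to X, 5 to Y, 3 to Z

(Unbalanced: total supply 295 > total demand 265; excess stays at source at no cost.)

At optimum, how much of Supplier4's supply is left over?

30

An optimal plan:
  Supplier1→X: 80 × 2 = 160
  Supplier2→W: 5 × 3 = 15
  Supplier2→Z: 75 × 2 = 150
  Supplier3→Z: 35 × 2 = 70
  Supplier4→X: 30 × 9 = 270
  Supplier4→Y: 35 × 5 = 175
  Supplier4→Z: 5 × 3 = 15
Total cost = 855.
Supplier4 ships 70 of its 100, leaving 30.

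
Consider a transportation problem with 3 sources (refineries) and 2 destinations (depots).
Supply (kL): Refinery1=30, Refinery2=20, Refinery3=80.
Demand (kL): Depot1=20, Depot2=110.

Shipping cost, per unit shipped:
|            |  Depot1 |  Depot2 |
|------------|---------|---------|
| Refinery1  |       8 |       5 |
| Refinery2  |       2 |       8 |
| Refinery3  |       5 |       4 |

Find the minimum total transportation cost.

An optimal shipping plan:
  Refinery1→Depot2: 30 × 5 = 150
  Refinery2→Depot1: 20 × 2 = 40
  Refinery3→Depot2: 80 × 4 = 320
Total = 150 + 40 + 320 = 510.

510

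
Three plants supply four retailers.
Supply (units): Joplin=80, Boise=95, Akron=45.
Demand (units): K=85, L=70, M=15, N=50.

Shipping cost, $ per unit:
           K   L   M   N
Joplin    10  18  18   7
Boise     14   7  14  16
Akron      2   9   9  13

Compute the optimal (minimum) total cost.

Optimal allocation:
  Joplin–K: 30 × $10 = $300
  Joplin–N: 50 × $7 = $350
  Boise–K: 10 × $14 = $140
  Boise–L: 70 × $7 = $490
  Boise–M: 15 × $14 = $210
  Akron–K: 45 × $2 = $90
Total = 300 + 350 + 140 + 490 + 210 + 90 = $1580.

1580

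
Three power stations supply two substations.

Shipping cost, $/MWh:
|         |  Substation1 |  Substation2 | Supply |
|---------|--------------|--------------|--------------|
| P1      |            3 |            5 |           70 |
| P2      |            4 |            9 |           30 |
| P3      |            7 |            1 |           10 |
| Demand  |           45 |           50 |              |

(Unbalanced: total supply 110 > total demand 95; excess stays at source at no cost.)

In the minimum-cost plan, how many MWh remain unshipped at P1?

Minimum-cost shipments:
  P1–Substation1: 30 × $3 = $90
  P1–Substation2: 40 × $5 = $200
  P2–Substation1: 15 × $4 = $60
  P3–Substation2: 10 × $1 = $10
Total cost = $360.
P1 ships 70 of its 70, leaving 0.

0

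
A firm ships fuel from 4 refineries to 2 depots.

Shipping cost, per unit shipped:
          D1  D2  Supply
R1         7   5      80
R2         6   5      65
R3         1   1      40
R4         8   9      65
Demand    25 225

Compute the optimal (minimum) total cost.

1325

One minimum-cost allocation:
  R1->D2: 80 kL
  R2->D2: 65 kL
  R3->D2: 40 kL
  R4->D1: 25 kL
  R4->D2: 40 kL
Total cost = 1325.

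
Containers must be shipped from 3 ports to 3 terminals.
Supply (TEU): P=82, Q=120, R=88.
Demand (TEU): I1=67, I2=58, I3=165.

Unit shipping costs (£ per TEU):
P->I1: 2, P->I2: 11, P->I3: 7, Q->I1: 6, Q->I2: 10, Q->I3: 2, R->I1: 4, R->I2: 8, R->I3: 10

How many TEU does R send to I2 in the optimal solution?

58

The minimum-cost plan:
  P->I1: 37 × £2 = £74
  P->I3: 45 × £7 = £315
  Q->I3: 120 × £2 = £240
  R->I1: 30 × £4 = £120
  R->I2: 58 × £8 = £464
Total cost = £1213.
So R→I2 carries 58 TEU.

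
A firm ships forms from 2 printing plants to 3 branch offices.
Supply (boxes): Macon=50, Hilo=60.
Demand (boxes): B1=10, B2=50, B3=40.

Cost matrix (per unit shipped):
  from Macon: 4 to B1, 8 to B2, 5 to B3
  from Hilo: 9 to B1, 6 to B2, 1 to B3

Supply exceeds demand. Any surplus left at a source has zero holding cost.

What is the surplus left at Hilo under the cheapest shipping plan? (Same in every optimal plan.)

0

Minimum-cost shipments:
  Macon to B1: 10 boxes
  Macon to B2: 30 boxes
  Hilo to B2: 20 boxes
  Hilo to B3: 40 boxes
Total cost = 440.
Hilo ships 60 of its 60, leaving 0.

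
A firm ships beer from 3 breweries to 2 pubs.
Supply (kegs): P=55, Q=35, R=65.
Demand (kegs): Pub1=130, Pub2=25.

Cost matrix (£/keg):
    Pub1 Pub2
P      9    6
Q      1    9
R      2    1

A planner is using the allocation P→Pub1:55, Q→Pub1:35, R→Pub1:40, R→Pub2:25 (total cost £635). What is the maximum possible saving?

Current plan cost = 55·9 + 35·1 + 40·2 + 25·1 = £635.
Optimal plan:
  P→Pub1: 30 kegs
  P→Pub2: 25 kegs
  Q→Pub1: 35 kegs
  R→Pub1: 65 kegs
Optimal cost = £585.
Saving = 635 − 585 = £50.

50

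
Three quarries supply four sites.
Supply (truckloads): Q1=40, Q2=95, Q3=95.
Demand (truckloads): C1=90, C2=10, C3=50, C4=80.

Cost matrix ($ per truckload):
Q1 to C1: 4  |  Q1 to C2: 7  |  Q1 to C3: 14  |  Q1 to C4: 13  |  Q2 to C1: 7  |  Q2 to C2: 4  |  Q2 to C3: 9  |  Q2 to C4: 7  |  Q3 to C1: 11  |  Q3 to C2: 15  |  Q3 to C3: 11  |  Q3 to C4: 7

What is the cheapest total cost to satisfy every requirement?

An optimal shipping plan:
  Q1 to C1: 40 truckloads
  Q2 to C1: 50 truckloads
  Q2 to C2: 10 truckloads
  Q2 to C3: 35 truckloads
  Q3 to C3: 15 truckloads
  Q3 to C4: 80 truckloads
Total cost = $1590.

1590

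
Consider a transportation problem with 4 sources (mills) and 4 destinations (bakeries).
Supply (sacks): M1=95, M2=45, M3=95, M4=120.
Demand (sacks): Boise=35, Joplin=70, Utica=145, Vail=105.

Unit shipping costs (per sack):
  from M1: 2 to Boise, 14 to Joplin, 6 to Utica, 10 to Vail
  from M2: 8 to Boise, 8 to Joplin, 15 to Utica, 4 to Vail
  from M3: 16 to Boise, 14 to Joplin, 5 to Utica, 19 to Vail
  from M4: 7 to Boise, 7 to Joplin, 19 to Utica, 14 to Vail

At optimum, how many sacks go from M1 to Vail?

The minimum-cost plan:
  M1 to Boise: 35 × 2 = 70
  M1 to Utica: 50 × 6 = 300
  M1 to Vail: 10 × 10 = 100
  M2 to Vail: 45 × 4 = 180
  M3 to Utica: 95 × 5 = 475
  M4 to Joplin: 70 × 7 = 490
  M4 to Vail: 50 × 14 = 700
Total cost = 2315.
So M1→Vail carries 10 sacks.

10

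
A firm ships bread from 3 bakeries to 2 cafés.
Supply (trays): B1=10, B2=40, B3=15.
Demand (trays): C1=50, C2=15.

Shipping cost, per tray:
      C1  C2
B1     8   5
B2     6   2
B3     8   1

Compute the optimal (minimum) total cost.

One minimum-cost allocation:
  B1→C1: 10 × 8 = 80
  B2→C1: 40 × 6 = 240
  B3→C2: 15 × 1 = 15
Total = 80 + 240 + 15 = 335.
(Supply check: B1 ships 10; B2 ships 40; B3 ships 15.)

335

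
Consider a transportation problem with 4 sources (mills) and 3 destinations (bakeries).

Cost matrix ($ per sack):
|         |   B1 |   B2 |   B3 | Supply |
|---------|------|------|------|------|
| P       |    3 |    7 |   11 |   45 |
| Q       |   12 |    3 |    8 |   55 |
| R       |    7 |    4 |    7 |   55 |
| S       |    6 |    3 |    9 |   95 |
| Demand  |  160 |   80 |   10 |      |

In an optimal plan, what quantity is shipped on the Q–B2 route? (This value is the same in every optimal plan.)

Optimal shipments:
  P to B1: 45 sacks
  Q to B2: 55 sacks
  R to B1: 45 sacks
  R to B3: 10 sacks
  S to B1: 70 sacks
  S to B2: 25 sacks
Total cost = $1180.
So Q→B2 carries 55 sacks.

55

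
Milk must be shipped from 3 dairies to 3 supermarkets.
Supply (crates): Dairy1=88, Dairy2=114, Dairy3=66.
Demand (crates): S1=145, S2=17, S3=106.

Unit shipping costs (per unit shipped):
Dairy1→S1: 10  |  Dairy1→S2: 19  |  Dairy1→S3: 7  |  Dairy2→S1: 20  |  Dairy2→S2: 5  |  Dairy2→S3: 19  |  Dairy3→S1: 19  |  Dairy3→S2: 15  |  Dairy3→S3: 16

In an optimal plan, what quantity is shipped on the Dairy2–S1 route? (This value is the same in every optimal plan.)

Optimal shipments:
  Dairy1 to S3: 88 × 7 = 616
  Dairy2 to S1: 97 × 20 = 1940
  Dairy2 to S2: 17 × 5 = 85
  Dairy3 to S1: 48 × 19 = 912
  Dairy3 to S3: 18 × 16 = 288
Total cost = 3841.
So Dairy2→S1 carries 97 crates.

97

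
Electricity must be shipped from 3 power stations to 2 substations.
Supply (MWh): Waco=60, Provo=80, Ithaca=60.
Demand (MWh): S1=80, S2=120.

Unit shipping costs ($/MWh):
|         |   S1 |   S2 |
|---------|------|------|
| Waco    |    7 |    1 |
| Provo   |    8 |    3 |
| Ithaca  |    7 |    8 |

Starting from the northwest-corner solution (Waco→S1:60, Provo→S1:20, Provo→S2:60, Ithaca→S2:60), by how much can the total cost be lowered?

420

Current plan cost = 60·7 + 20·8 + 60·3 + 60·8 = $1240.
Optimal plan:
  Waco to S2: 60 MWh
  Provo to S1: 20 MWh
  Provo to S2: 60 MWh
  Ithaca to S1: 60 MWh
Optimal cost = $820.
Saving = 1240 − 820 = $420.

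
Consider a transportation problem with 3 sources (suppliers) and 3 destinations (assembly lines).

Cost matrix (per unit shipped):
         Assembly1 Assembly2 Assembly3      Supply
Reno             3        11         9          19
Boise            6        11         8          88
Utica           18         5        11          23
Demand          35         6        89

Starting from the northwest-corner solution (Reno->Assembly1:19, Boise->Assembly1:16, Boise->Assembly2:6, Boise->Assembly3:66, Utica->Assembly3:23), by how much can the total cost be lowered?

Current plan cost = 19·3 + 16·6 + 6·11 + 66·8 + 23·11 = 1000.
Optimal plan:
  Reno->Assembly1: 19 batches
  Boise->Assembly1: 16 batches
  Boise->Assembly3: 72 batches
  Utica->Assembly2: 6 batches
  Utica->Assembly3: 17 batches
Optimal cost = 946.
Saving = 1000 − 946 = 54.

54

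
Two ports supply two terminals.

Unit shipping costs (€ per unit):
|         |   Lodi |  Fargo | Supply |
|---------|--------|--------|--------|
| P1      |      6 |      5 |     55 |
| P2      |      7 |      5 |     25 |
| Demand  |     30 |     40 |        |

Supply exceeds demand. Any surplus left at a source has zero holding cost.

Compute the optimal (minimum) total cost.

A cheapest plan:
  P1->Lodi: 30 TEU
  P1->Fargo: 25 TEU
  P2->Fargo: 15 TEU
Total cost = €380.

380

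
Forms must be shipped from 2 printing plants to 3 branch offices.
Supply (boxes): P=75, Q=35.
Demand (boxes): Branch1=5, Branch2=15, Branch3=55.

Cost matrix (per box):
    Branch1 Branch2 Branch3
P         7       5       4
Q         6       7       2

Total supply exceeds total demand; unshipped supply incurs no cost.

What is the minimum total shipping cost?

A cheapest plan:
  P–Branch1: 5 × 7 = 35
  P–Branch2: 15 × 5 = 75
  P–Branch3: 20 × 4 = 80
  Q–Branch3: 35 × 2 = 70
Total = 35 + 75 + 80 + 70 = 260.
(Supply check: P ships 40; Q ships 35.)

260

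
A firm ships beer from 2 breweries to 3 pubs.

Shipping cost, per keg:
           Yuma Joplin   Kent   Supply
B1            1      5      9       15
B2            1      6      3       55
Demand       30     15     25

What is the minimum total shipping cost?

180

Optimal allocation:
  B1 to Joplin: 15 kegs
  B2 to Yuma: 30 kegs
  B2 to Kent: 25 kegs
Total cost = 180.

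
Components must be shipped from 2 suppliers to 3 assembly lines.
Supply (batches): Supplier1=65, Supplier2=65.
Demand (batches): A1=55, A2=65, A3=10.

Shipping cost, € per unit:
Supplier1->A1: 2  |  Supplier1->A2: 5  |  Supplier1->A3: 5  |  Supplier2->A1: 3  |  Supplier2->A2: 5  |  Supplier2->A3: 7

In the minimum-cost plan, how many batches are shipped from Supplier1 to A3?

10

Solving gives:
  Supplier1→A1: 55 × €2 = €110
  Supplier1→A3: 10 × €5 = €50
  Supplier2→A2: 65 × €5 = €325
Total cost = €485.
So Supplier1→A3 carries 10 batches.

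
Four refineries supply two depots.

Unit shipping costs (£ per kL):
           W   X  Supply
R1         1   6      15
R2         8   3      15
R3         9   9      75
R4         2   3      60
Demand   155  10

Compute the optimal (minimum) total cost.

880

One minimum-cost allocation:
  R1–W: 15 kL
  R2–W: 5 kL
  R2–X: 10 kL
  R3–W: 75 kL
  R4–W: 60 kL
Total cost = £880.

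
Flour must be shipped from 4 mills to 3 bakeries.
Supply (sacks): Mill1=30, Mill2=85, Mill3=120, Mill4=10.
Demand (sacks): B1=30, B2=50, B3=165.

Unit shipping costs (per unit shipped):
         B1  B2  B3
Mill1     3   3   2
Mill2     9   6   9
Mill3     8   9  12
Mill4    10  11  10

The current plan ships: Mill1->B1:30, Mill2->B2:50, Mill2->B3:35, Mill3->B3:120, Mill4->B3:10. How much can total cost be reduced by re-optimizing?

Current plan cost = 30·3 + 50·6 + 35·9 + 120·12 + 10·10 = 2245.
Optimal plan:
  Mill1→B3: 30 × 2 = 60
  Mill2→B3: 85 × 9 = 765
  Mill3→B1: 30 × 8 = 240
  Mill3→B2: 50 × 9 = 450
  Mill3→B3: 40 × 12 = 480
  Mill4→B3: 10 × 10 = 100
Optimal cost = 2095.
Saving = 2245 − 2095 = 150.

150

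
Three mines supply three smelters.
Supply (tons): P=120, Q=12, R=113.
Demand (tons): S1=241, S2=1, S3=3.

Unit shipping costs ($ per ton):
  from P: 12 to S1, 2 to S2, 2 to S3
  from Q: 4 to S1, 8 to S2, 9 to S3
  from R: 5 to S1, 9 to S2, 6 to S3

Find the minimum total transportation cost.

2013

One minimum-cost allocation:
  P->S1: 116 × $12 = $1392
  P->S2: 1 × $2 = $2
  P->S3: 3 × $2 = $6
  Q->S1: 12 × $4 = $48
  R->S1: 113 × $5 = $565
Total = 1392 + 2 + 6 + 48 + 565 = $2013.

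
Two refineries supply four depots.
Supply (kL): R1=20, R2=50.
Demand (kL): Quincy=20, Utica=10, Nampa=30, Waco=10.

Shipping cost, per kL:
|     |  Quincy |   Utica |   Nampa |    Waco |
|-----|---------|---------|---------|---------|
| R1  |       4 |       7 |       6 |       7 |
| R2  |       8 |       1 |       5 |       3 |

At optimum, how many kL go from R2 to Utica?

10

Solving gives:
  R1->Quincy: 20 × 4 = 80
  R2->Utica: 10 × 1 = 10
  R2->Nampa: 30 × 5 = 150
  R2->Waco: 10 × 3 = 30
Total cost = 270.
So R2→Utica carries 10 kL.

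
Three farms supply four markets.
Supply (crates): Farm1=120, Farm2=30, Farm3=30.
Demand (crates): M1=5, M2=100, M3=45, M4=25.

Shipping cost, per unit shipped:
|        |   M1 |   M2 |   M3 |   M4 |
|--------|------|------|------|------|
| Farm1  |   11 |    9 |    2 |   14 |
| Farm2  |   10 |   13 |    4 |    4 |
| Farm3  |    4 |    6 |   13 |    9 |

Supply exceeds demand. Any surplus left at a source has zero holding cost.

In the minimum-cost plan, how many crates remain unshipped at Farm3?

Minimum-cost shipments:
  Farm1–M2: 75 × 9 = 675
  Farm1–M3: 45 × 2 = 90
  Farm2–M4: 25 × 4 = 100
  Farm3–M1: 5 × 4 = 20
  Farm3–M2: 25 × 6 = 150
Total cost = 1035.
Farm3 ships 30 of its 30, leaving 0.

0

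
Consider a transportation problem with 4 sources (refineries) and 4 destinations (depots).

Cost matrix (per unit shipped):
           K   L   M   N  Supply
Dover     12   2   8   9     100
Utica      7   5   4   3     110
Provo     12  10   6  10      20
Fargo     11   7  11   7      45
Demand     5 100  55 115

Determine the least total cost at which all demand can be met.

1020

A cheapest plan:
  Dover->L: 100 × 2 = 200
  Utica->M: 35 × 4 = 140
  Utica->N: 75 × 3 = 225
  Provo->M: 20 × 6 = 120
  Fargo->K: 5 × 11 = 55
  Fargo->N: 40 × 7 = 280
Total = 200 + 140 + 225 + 120 + 55 + 280 = 1020.
(Supply check: Dover ships 100; Utica ships 110; Provo ships 20; Fargo ships 45.)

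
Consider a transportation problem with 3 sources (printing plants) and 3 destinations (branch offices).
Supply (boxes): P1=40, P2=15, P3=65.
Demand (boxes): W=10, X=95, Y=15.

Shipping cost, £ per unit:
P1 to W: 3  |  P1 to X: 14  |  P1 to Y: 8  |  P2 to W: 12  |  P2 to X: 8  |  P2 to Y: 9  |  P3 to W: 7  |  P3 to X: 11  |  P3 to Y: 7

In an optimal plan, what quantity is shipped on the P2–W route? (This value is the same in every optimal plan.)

0

Solving gives:
  P1→W: 10 × £3 = £30
  P1→X: 15 × £14 = £210
  P1→Y: 15 × £8 = £120
  P2→X: 15 × £8 = £120
  P3→X: 65 × £11 = £715
Total cost = £1195.
The route P2→W is not used.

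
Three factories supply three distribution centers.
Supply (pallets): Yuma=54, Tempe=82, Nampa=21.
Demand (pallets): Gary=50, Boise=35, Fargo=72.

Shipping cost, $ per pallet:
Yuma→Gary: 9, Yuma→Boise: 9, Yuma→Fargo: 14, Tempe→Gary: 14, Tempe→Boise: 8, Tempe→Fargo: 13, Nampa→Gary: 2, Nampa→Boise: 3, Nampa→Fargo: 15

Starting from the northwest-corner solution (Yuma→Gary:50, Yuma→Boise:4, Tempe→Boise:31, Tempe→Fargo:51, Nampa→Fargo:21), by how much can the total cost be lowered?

168

Current plan cost = 50·9 + 4·9 + 31·8 + 51·13 + 21·15 = $1712.
Optimal plan:
  Yuma→Gary: 29 pallets
  Yuma→Fargo: 25 pallets
  Tempe→Boise: 35 pallets
  Tempe→Fargo: 47 pallets
  Nampa→Gary: 21 pallets
Optimal cost = $1544.
Saving = 1712 − 1544 = $168.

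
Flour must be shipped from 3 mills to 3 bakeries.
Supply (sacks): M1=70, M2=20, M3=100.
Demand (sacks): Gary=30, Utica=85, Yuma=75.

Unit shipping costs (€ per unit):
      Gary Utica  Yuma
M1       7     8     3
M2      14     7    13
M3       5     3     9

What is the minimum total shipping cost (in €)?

740

An optimal shipping plan:
  M1–Yuma: 70 × €3 = €210
  M2–Utica: 15 × €7 = €105
  M2–Yuma: 5 × €13 = €65
  M3–Gary: 30 × €5 = €150
  M3–Utica: 70 × €3 = €210
Total = 210 + 105 + 65 + 150 + 210 = €740.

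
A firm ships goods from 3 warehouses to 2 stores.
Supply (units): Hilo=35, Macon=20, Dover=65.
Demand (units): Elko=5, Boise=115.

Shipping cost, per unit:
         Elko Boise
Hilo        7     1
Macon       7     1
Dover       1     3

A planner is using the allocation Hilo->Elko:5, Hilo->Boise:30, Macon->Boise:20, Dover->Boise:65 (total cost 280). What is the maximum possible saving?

40

Current plan cost = 5·7 + 30·1 + 20·1 + 65·3 = 280.
Optimal plan:
  Hilo->Boise: 35 units
  Macon->Boise: 20 units
  Dover->Elko: 5 units
  Dover->Boise: 60 units
Optimal cost = 240.
Saving = 280 − 240 = 40.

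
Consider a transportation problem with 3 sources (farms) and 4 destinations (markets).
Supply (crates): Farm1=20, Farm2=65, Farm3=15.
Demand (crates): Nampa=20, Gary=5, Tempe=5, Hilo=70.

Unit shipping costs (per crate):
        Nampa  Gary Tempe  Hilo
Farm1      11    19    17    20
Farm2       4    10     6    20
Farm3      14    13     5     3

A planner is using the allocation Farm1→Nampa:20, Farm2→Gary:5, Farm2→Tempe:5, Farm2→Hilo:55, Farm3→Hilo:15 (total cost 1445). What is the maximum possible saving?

140

Current plan cost = 20·11 + 5·10 + 5·6 + 55·20 + 15·3 = 1445.
Optimal plan:
  Farm1→Hilo: 20 × 20 = 400
  Farm2→Nampa: 20 × 4 = 80
  Farm2→Gary: 5 × 10 = 50
  Farm2→Tempe: 5 × 6 = 30
  Farm2→Hilo: 35 × 20 = 700
  Farm3→Hilo: 15 × 3 = 45
Optimal cost = 1305.
Saving = 1445 − 1305 = 140.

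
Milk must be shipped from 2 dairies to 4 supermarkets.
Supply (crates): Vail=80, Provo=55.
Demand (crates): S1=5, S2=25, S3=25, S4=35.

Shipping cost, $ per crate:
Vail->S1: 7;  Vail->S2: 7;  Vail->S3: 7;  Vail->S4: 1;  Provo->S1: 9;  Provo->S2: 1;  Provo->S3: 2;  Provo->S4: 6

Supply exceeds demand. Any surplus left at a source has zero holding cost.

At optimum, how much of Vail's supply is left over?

40

Minimum-cost shipments:
  Vail to S1: 5 × $7 = $35
  Vail to S4: 35 × $1 = $35
  Provo to S2: 25 × $1 = $25
  Provo to S3: 25 × $2 = $50
Total cost = $145.
Vail ships 40 of its 80, leaving 40.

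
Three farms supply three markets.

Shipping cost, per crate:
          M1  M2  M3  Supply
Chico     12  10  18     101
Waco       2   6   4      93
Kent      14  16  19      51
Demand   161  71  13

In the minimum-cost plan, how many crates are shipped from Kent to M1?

Solving gives:
  Chico to M1: 30 × 12 = 360
  Chico to M2: 71 × 10 = 710
  Waco to M1: 80 × 2 = 160
  Waco to M3: 13 × 4 = 52
  Kent to M1: 51 × 14 = 714
Total cost = 1996.
So Kent→M1 carries 51 crates.

51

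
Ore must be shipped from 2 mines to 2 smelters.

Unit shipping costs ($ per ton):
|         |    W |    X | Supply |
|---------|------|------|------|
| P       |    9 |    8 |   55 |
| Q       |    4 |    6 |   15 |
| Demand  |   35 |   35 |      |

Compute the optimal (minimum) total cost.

520

Optimal allocation:
  P to W: 20 tons
  P to X: 35 tons
  Q to W: 15 tons
Total cost = $520.
(Supply check: P ships 55; Q ships 15.)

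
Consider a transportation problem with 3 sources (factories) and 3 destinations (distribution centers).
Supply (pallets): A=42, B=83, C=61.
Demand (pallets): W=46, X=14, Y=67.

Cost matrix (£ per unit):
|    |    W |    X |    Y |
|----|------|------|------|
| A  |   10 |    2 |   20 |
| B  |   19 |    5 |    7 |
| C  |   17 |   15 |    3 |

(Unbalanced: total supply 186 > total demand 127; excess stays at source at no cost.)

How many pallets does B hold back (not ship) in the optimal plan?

Minimum-cost shipments:
  A→W: 42 × £10 = £420
  B→W: 4 × £19 = £76
  B→X: 14 × £5 = £70
  B→Y: 6 × £7 = £42
  C→Y: 61 × £3 = £183
Total cost = £791.
B ships 24 of its 83, leaving 59.

59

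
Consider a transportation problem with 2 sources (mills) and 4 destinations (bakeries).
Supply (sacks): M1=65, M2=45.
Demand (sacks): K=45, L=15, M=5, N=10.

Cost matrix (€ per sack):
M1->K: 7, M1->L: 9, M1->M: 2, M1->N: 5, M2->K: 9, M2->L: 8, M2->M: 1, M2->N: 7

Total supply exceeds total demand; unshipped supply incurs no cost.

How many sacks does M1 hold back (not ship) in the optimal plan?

10

Minimum-cost shipments:
  M1 to K: 45 × €7 = €315
  M1 to N: 10 × €5 = €50
  M2 to L: 15 × €8 = €120
  M2 to M: 5 × €1 = €5
Total cost = €490.
M1 ships 55 of its 65, leaving 10.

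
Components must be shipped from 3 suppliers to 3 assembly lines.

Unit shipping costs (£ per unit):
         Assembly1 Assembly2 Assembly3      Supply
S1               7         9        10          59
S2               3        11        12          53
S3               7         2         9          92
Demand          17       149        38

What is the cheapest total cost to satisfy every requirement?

1200

An optimal shipping plan:
  S1 to Assembly2: 21 × £9 = £189
  S1 to Assembly3: 38 × £10 = £380
  S2 to Assembly1: 17 × £3 = £51
  S2 to Assembly2: 36 × £11 = £396
  S3 to Assembly2: 92 × £2 = £184
Total = 189 + 380 + 51 + 396 + 184 = £1200.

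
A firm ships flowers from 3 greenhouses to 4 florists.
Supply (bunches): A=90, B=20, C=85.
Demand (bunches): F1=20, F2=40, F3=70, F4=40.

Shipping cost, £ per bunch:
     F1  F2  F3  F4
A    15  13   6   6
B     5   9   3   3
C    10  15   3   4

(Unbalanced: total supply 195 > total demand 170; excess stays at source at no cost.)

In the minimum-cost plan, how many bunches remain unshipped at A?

Minimum-cost shipments:
  A to F2: 40 × £13 = £520
  A to F4: 25 × £6 = £150
  B to F1: 20 × £5 = £100
  C to F3: 70 × £3 = £210
  C to F4: 15 × £4 = £60
Total cost = £1040.
A ships 65 of its 90, leaving 25.

25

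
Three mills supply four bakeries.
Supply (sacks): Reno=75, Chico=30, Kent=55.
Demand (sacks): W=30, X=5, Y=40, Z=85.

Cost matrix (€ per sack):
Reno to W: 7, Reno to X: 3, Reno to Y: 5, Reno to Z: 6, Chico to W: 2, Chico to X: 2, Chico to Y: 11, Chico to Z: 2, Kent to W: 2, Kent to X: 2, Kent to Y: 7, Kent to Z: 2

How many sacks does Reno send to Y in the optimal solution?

Solving gives:
  Reno to X: 5 × €3 = €15
  Reno to Y: 40 × €5 = €200
  Reno to Z: 30 × €6 = €180
  Chico to W: 30 × €2 = €60
  Kent to Z: 55 × €2 = €110
Total cost = €565.
So Reno→Y carries 40 sacks.

40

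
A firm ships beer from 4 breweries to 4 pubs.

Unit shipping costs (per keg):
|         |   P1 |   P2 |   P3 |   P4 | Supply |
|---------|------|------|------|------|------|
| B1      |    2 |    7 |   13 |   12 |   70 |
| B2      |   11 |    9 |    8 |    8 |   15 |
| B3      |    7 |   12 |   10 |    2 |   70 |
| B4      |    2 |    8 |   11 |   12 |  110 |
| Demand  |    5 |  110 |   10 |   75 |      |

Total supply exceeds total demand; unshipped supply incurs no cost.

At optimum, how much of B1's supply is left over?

An optimal plan:
  B1→P2: 70 kegs
  B2→P3: 10 kegs
  B2→P4: 5 kegs
  B3→P4: 70 kegs
  B4→P1: 5 kegs
  B4→P2: 40 kegs
Total cost = 1080.
B1 ships 70 of its 70, leaving 0.

0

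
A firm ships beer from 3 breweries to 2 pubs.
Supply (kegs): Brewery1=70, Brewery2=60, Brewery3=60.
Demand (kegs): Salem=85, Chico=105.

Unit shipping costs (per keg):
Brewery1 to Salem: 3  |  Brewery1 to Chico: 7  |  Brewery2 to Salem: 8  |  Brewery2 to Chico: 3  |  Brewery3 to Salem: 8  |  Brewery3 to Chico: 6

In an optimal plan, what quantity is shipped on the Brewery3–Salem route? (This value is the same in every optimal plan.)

The minimum-cost plan:
  Brewery1 to Salem: 70 × 3 = 210
  Brewery2 to Chico: 60 × 3 = 180
  Brewery3 to Salem: 15 × 8 = 120
  Brewery3 to Chico: 45 × 6 = 270
Total cost = 780.
So Brewery3→Salem carries 15 kegs.

15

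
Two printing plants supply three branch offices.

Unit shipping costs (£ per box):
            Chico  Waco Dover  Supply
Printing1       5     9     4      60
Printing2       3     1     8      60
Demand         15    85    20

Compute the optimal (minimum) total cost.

A cheapest plan:
  Printing1 to Chico: 15 × £5 = £75
  Printing1 to Waco: 25 × £9 = £225
  Printing1 to Dover: 20 × £4 = £80
  Printing2 to Waco: 60 × £1 = £60
Total = 75 + 225 + 80 + 60 = £440.

440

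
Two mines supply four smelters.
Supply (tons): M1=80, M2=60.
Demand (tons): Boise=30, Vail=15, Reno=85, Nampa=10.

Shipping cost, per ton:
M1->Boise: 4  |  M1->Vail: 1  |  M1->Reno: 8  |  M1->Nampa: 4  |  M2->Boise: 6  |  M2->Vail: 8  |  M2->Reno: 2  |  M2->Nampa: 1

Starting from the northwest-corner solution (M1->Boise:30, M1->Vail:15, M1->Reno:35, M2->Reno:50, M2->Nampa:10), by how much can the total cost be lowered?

Current plan cost = 30·4 + 15·1 + 35·8 + 50·2 + 10·1 = 525.
Optimal plan:
  M1–Boise: 30 × 4 = 120
  M1–Vail: 15 × 1 = 15
  M1–Reno: 25 × 8 = 200
  M1–Nampa: 10 × 4 = 40
  M2–Reno: 60 × 2 = 120
Optimal cost = 495.
Saving = 525 − 495 = 30.

30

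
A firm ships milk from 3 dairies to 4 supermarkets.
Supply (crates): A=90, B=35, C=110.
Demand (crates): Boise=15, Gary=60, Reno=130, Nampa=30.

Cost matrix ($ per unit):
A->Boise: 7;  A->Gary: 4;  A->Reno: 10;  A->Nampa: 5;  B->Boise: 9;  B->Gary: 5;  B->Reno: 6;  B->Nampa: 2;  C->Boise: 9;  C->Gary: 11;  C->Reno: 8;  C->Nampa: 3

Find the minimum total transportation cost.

A cheapest plan:
  A→Boise: 15 × $7 = $105
  A→Gary: 60 × $4 = $240
  A→Nampa: 15 × $5 = $75
  B→Reno: 35 × $6 = $210
  C→Reno: 95 × $8 = $760
  C→Nampa: 15 × $3 = $45
Total = 105 + 240 + 75 + 210 + 760 + 45 = $1435.

1435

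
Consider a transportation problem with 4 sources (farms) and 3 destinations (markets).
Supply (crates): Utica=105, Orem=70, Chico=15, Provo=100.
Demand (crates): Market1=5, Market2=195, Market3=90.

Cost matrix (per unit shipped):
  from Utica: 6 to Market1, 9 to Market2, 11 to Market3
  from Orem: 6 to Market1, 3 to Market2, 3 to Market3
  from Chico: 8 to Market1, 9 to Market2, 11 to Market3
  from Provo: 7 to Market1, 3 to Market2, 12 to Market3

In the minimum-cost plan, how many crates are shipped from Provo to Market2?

100

Solving gives:
  Utica to Market1: 5 × 6 = 30
  Utica to Market2: 95 × 9 = 855
  Utica to Market3: 5 × 11 = 55
  Orem to Market3: 70 × 3 = 210
  Chico to Market3: 15 × 11 = 165
  Provo to Market2: 100 × 3 = 300
Total cost = 1615.
So Provo→Market2 carries 100 crates.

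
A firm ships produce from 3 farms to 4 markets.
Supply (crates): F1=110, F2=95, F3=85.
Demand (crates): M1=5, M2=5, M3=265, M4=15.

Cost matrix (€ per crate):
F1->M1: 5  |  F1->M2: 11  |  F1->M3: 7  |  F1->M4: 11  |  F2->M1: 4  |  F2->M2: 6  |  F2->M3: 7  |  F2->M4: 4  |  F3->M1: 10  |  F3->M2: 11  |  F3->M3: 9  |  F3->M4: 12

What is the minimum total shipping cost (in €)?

Optimal allocation:
  F1–M3: 110 × €7 = €770
  F2–M1: 5 × €4 = €20
  F2–M2: 5 × €6 = €30
  F2–M3: 70 × €7 = €490
  F2–M4: 15 × €4 = €60
  F3–M3: 85 × €9 = €765
Total = 770 + 20 + 30 + 490 + 60 + 765 = €2135.
(Supply check: F1 ships 110; F2 ships 95; F3 ships 85.)

2135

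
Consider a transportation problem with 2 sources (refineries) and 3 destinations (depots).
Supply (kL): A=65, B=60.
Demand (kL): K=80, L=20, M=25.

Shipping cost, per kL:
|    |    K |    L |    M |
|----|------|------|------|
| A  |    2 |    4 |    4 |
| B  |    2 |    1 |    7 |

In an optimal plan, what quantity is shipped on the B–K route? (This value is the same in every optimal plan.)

The minimum-cost plan:
  A→K: 40 × 2 = 80
  A→M: 25 × 4 = 100
  B→K: 40 × 2 = 80
  B→L: 20 × 1 = 20
Total cost = 280.
So B→K carries 40 kL.

40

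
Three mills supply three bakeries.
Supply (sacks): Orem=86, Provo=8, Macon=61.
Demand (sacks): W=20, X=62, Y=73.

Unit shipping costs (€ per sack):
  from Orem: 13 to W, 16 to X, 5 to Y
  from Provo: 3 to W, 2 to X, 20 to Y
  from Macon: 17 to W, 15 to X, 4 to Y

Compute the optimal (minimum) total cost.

One minimum-cost allocation:
  Orem->W: 20 sacks
  Orem->X: 54 sacks
  Orem->Y: 12 sacks
  Provo->X: 8 sacks
  Macon->Y: 61 sacks
Total cost = €1444.

1444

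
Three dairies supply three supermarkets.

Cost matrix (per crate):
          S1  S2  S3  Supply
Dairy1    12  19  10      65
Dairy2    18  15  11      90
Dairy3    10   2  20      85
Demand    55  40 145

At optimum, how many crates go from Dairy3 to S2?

40

Solving gives:
  Dairy1→S1: 10 × 12 = 120
  Dairy1→S3: 55 × 10 = 550
  Dairy2→S3: 90 × 11 = 990
  Dairy3→S1: 45 × 10 = 450
  Dairy3→S2: 40 × 2 = 80
Total cost = 2190.
So Dairy3→S2 carries 40 crates.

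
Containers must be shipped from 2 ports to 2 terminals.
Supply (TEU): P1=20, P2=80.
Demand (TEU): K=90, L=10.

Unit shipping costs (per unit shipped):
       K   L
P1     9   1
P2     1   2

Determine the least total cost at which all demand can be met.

180

Optimal allocation:
  P1→K: 10 × 9 = 90
  P1→L: 10 × 1 = 10
  P2→K: 80 × 1 = 80
Total = 90 + 10 + 80 = 180.
(Supply check: P1 ships 20; P2 ships 80.)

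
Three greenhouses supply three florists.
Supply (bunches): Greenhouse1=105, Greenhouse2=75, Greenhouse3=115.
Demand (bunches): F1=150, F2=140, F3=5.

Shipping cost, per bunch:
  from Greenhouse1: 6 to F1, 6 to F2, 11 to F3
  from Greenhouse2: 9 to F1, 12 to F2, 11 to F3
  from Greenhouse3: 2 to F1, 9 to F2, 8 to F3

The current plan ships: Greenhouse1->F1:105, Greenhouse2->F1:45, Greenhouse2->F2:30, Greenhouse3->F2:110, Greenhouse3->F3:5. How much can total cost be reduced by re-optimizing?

Current plan cost = 105·6 + 45·9 + 30·12 + 110·9 + 5·8 = 2425.
Optimal plan:
  Greenhouse1 to F2: 105 × 6 = 630
  Greenhouse2 to F1: 35 × 9 = 315
  Greenhouse2 to F2: 35 × 12 = 420
  Greenhouse2 to F3: 5 × 11 = 55
  Greenhouse3 to F1: 115 × 2 = 230
Optimal cost = 1650.
Saving = 2425 − 1650 = 775.

775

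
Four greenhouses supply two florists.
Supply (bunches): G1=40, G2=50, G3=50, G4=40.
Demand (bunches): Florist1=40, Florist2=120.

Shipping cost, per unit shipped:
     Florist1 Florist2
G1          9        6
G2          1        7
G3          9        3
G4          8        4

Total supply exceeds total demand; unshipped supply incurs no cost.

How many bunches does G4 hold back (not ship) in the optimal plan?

Minimum-cost shipments:
  G1 to Florist2: 30 × 6 = 180
  G2 to Florist1: 40 × 1 = 40
  G3 to Florist2: 50 × 3 = 150
  G4 to Florist2: 40 × 4 = 160
Total cost = 530.
G4 ships 40 of its 40, leaving 0.

0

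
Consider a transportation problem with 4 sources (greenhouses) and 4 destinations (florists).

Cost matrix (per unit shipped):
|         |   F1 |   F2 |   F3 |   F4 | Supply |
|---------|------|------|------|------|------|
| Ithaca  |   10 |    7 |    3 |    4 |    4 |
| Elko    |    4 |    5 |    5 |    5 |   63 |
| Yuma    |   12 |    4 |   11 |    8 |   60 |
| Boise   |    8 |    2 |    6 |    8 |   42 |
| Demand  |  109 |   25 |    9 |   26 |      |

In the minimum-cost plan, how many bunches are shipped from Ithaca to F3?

Solving gives:
  Ithaca to F3: 4 bunches
  Elko to F1: 63 bunches
  Yuma to F1: 9 bunches
  Yuma to F2: 25 bunches
  Yuma to F4: 26 bunches
  Boise to F1: 37 bunches
  Boise to F3: 5 bunches
Total cost = 1006.
So Ithaca→F3 carries 4 bunches.

4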